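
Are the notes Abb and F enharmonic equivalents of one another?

Two spellings are enharmonically equivalent only if they share a pitch class.
Here Abb → 7, F → 5; 5 ≠ 7, so they are not.

No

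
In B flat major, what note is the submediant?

G

Degree 6 takes the letter 5 steps above B, which is G.
In major, degree 6 sits 9 semitones above the tonic. Bb + 9 semitones is pitch class 7, spelled on G as G.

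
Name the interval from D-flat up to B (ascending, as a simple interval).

augmented sixth

Counting letters D–E–F–G–A–B gives a sixth.
Db→B = 10 semitones, 1 wider than the major sixth (9), so augmented.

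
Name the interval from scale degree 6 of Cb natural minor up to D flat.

Scale degree 6 of Cb natural minor is Abb.
Abb up to Db: letters A→D make it a fourth; 6 semitones makes it augmented.

augmented fourth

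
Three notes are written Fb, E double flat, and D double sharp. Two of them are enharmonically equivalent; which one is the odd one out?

In 12-tone equal temperament, enharmonic equivalents share a pitch class. Fb is pitch class 4; Ebb is pitch class 2; D## is pitch class 4.
Fb and D## share pitch class 4, while Ebb is pitch class 2.

Ebb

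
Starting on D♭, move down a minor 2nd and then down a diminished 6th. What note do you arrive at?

A minor second down from Db is C (letter C, 1 semitone down).
A diminished sixth down from C is E# (letter E, 7 semitones down).

E#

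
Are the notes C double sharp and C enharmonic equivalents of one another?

No

Two spellings are enharmonically equivalent only if they share a pitch class.
Here C## → 2, C → 0; 0 ≠ 2, so they are not.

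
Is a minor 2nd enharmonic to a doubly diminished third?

A minor second spans 1 semitone; a doubly diminished third spans 1.
They are enharmonically equivalent.

Yes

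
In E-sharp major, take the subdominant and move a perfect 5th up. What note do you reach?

E#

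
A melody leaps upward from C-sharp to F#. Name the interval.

The letter names run C→F, a span of 3 letter steps, so the interval is some kind of fourth.
C# to F# is 5 semitones. A perfect fourth is 5, so 5 makes it perfect.

perfect fourth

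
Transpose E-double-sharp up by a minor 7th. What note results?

D##

E up a major seventh is D#, so the target letter is D.
From E##, a minor seventh is 10 semitones up: D##.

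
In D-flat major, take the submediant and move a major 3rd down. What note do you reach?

Gb

The submediant of Db major is Bb.
A major third (4 semitones) below Bb lands on the letter G, giving Gb.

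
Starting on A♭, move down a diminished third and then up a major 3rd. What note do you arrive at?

A#

A diminished third down from Ab is F# (letter F, 2 semitones down).
A major third up from F# is A# (letter A, 4 semitones up).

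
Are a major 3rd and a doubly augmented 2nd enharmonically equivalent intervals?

Yes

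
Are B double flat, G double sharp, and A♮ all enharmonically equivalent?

Bbb = pitch class 9 and G## = pitch class 9 and A = pitch class 9 — the same pitch class, so they are enharmonic equivalents.

Yes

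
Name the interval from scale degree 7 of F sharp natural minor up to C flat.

diminished sixth

Scale degree 7 of F# natural minor is E.
E up to Cb: letters E→C make it a sixth; 7 semitones makes it diminished.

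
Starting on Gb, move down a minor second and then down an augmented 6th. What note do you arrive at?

A minor second down from Gb is F (letter F, 1 semitone down).
An augmented sixth down from F is Abb (letter A, 10 semitones down).

Abb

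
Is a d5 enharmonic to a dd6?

A diminished fifth spans 6 semitones; a doubly diminished sixth spans 6.
They are enharmonically equivalent.

Yes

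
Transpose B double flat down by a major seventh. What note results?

B down a major seventh is C, so the target letter is C.
From Bbb, a major seventh is 11 semitones down: Cbb.

Cbb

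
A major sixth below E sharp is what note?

G#

E down a major sixth is G, so the target letter is G.
From E#, a major sixth is 9 semitones down: G#.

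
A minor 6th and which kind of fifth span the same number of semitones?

augmented

A minor sixth spans 8 semitones.
A fifth spanning 8 semitones is augmented (the perfect fifth is 7).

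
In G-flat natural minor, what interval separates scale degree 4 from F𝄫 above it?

diminished fourth

Scale degree 4 of Gb natural minor is Cb.
Cb up to Fbb: letters C→F make it a fourth; 4 semitones makes it diminished.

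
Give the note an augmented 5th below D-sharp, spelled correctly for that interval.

A fifth below D lands on the letter G.
An augmented fifth spans 8 semitones, so D# moves to pitch class 7. On the letter G that is G.

G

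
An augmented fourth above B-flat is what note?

B up a perfect fourth is E, so the target letter is E.
From Bb, an augmented fourth is 6 semitones up: E.

E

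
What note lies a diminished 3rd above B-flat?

A third above B lands on the letter D.
A diminished third spans 2 semitones, so Bb moves to pitch class 0. On the letter D that is Dbb.

Dbb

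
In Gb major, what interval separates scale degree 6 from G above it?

major third

Scale degree 6 of Gb major is Eb.
Eb up to G: letters E→G make it a third; 4 semitones makes it major.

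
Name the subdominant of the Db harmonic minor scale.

Degree 4 takes the letter 3 steps above D, which is G.
In harmonic minor, degree 4 sits 5 semitones above the tonic. Db + 5 semitones is pitch class 6, spelled on G as Gb.

Gb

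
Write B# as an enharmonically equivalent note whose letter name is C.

Plain C sits at the same pitch as B#, so on the letter C the same pitch needs a natural: C.

C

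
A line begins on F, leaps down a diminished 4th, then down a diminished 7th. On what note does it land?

D##

A diminished fourth down from F is C# (letter C, 4 semitones down).
A diminished seventh down from C# is D## (letter D, 9 semitones down).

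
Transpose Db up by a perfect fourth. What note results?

A fourth above D lands on the letter G.
A perfect fourth spans 5 semitones, so Db moves to pitch class 6. On the letter G that is Gb.

Gb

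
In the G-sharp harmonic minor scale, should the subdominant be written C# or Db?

C#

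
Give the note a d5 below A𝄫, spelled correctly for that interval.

Db

A down a perfect fifth is D, so the target letter is D.
From Abb, a diminished fifth is 6 semitones down: Db.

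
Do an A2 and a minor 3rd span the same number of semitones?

Yes

An augmented second spans 3 semitones; a minor third spans 3.
They are enharmonically equivalent.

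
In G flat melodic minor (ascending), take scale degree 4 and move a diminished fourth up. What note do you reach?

Fbb

Scale degree 4 of Gb melodic minor (ascending) is Cb.
A diminished fourth (4 semitones) above Cb lands on the letter F, giving Fbb.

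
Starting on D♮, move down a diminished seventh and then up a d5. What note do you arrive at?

A diminished seventh down from D is E# (letter E, 9 semitones down).
A diminished fifth up from E# is B (letter B, 6 semitones up).

B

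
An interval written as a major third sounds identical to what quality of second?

A major third spans 4 semitones.
A second spanning 4 semitones is doubly augmented (the major second is 2).

doubly augmented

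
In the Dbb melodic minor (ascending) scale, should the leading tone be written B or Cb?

Each scale degree takes a distinct letter name. Degree 7 of a scale on D must use the letter C.
Cb and B are enharmonically the same pitch, but only Cb uses the letter C, so it is the correct spelling here.

Cb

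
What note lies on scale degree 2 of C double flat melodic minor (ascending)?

Dbb

Degree 2 takes the letter 1 step above C, which is D.
In melodic minor (ascending), degree 2 sits 2 semitones above the tonic. Cbb + 2 semitones is pitch class 0, spelled on D as Dbb.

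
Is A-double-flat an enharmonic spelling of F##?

Yes

Abb = pitch class 7 and F## = pitch class 7 — the same pitch class, so they are enharmonic equivalents.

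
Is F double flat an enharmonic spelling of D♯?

Yes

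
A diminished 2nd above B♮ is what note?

B up a major second is C#, so the target letter is C.
From B, a diminished second is 0 semitones up: Cb.

Cb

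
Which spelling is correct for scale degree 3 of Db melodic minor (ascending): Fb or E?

Each scale degree takes a distinct letter name. Degree 3 of a scale on D must use the letter F.
Fb and E are enharmonically the same pitch, but only Fb uses the letter F, so it is the correct spelling here.

Fb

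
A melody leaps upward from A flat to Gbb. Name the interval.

diminished seventh

Counting letters A–B–C–D–E–F–G gives a seventh.
Ab→Gbb = 9 semitones, 2 narrower than the major seventh (11), so diminished.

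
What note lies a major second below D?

C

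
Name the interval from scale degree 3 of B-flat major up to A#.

Scale degree 3 of Bb major is D.
D up to A#: letters D→A make it a fifth; 8 semitones makes it augmented.

augmented fifth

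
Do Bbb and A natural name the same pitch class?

Bbb = pitch class 9 and A = pitch class 9 — the same pitch class, so they are enharmonic equivalents.

Yes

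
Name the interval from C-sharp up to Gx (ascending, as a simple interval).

The letter names run C→G, a span of 4 letter steps, so the interval is some kind of fifth.
C# to G## is 8 semitones. A perfect fifth is 7, so 8 makes it augmented.

augmented fifth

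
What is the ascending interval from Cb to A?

augmented sixth

The letter names run C→A, a span of 5 letter steps, so the interval is some kind of sixth.
Cb to A is 10 semitones. A major sixth is 9, so 10 makes it augmented.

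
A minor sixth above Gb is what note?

A sixth above G lands on the letter E.
A minor sixth spans 8 semitones, so Gb moves to pitch class 2. On the letter E that is Ebb.

Ebb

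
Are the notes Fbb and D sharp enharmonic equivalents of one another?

Yes

Fbb is pitch class 3; D# is pitch class 3.
All spellings map to pitch class 3, so they are enharmonically equivalent.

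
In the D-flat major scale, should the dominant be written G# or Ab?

Each scale degree takes a distinct letter name. Degree 5 of a scale on D must use the letter A.
Ab and G# are enharmonically the same pitch, but only Ab uses the letter A, so it is the correct spelling here.

Ab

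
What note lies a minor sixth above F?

Db

F up a major sixth is D, so the target letter is D.
From F, a minor sixth is 8 semitones up: Db.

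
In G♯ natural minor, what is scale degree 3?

The G# natural minor scale runs G# A# B C# D# E F#.
Degree 3 is B.

B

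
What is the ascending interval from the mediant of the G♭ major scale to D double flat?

The mediant of Gb major is Bb.
Bb up to Dbb: letters B→D make it a third; 2 semitones makes it diminished.

diminished third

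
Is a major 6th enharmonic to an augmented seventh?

No

A major sixth spans 9 semitones; an augmented seventh spans 12.
The spans differ, so they are not enharmonic equivalents.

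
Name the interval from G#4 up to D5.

The letter names run G→D, a span of 4 letter steps, so the interval is some kind of fifth.
G# to D is 6 semitones. A perfect fifth is 7, so 6 makes it diminished.

diminished fifth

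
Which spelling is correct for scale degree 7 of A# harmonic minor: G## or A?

Each scale degree takes a distinct letter name. Degree 7 of a scale on A must use the letter G.
G## and A are enharmonically the same pitch, but only G## uses the letter G, so it is the correct spelling here.

G##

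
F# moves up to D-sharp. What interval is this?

The letter names run F→D, a span of 5 letter steps, so the interval is some kind of sixth.
F# to D# is 9 semitones. A major sixth is 9, so 9 makes it major.

major sixth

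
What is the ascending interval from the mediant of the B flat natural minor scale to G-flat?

perfect fourth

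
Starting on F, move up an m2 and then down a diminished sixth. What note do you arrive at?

B

A minor second up from F is Gb (letter G, 1 semitone up).
A diminished sixth down from Gb is B (letter B, 7 semitones down).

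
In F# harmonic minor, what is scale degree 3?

Degree 3 takes the letter 2 steps above F, which is A.
In harmonic minor, degree 3 sits 3 semitones above the tonic. F# + 3 semitones is pitch class 9, spelled on A as A.

A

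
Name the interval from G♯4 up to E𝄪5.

Counting letters G–A–B–C–D–E gives a sixth.
G#→E## = 10 semitones, 1 wider than the major sixth (9), so augmented.

augmented sixth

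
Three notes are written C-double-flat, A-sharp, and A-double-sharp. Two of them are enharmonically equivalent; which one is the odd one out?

In 12-tone equal temperament, enharmonic equivalents share a pitch class. Cbb is pitch class 10; A# is pitch class 10; A## is pitch class 11.
Cbb and A# share pitch class 10, while A## is pitch class 11.

A##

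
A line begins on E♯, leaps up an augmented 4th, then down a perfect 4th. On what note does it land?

An augmented fourth up from E# is A## (letter A, 6 semitones up).
A perfect fourth down from A## is E## (letter E, 5 semitones down).

E##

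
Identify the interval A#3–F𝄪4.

major sixth

The letter names run A→F, a span of 5 letter steps, so the interval is some kind of sixth.
A# to F## is 9 semitones. A major sixth is 9, so 9 makes it major.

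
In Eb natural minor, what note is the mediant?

Degree 3 takes the letter 2 steps above E, which is G.
In natural minor, degree 3 sits 3 semitones above the tonic. Eb + 3 semitones is pitch class 6, spelled on G as Gb.

Gb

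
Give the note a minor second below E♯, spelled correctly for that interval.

D##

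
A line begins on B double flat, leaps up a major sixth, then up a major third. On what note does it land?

A major sixth up from Bbb is Gb (letter G, 9 semitones up).
A major third up from Gb is Bb (letter B, 4 semitones up).

Bb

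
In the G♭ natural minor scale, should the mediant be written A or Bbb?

Each scale degree takes a distinct letter name. Degree 3 of a scale on G must use the letter B.
Bbb and A are enharmonically the same pitch, but only Bbb uses the letter B, so it is the correct spelling here.

Bbb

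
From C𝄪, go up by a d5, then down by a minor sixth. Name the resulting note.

B#

A diminished fifth up from C## is G# (letter G, 6 semitones up).
A minor sixth down from G# is B# (letter B, 8 semitones down).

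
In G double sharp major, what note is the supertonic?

Degree 2 takes the letter 1 step above G, which is A.
In major, degree 2 sits 2 semitones above the tonic. G## + 2 semitones is pitch class 11, spelled on A as A##.

A##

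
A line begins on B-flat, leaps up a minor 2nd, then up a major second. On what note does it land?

A minor second up from Bb is Cb (letter C, 1 semitone up).
A major second up from Cb is Db (letter D, 2 semitones up).

Db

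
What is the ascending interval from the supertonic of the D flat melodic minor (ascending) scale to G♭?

The supertonic of Db melodic minor (ascending) is Eb.
Eb up to Gb: letters E→G make it a third; 3 semitones makes it minor.

minor third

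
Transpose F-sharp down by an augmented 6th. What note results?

Ab

F down a major sixth is Ab, so the target letter is A.
From F#, an augmented sixth is 10 semitones down: Ab.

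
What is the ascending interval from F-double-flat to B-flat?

The letter names run F→B, a span of 3 letter steps, so the interval is some kind of fourth.
Fbb to Bb is 7 semitones. A perfect fourth is 5, so 7 makes it doubly augmented.

doubly augmented fourth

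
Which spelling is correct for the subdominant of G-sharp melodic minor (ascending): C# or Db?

Each scale degree takes a distinct letter name. Degree 4 of a scale on G must use the letter C.
C# and Db are enharmonically the same pitch, but only C# uses the letter C, so it is the correct spelling here.

C#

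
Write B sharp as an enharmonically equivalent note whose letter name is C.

C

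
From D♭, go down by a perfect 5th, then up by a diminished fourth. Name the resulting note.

A perfect fifth down from Db is Gb (letter G, 7 semitones down).
A diminished fourth up from Gb is Cbb (letter C, 4 semitones up).

Cbb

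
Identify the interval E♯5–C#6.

minor sixth

The letter names run E→C, a span of 5 letter steps, so the interval is some kind of sixth.
E# to C# is 8 semitones. A major sixth is 9, so 8 makes it minor.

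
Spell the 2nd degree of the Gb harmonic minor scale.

Ab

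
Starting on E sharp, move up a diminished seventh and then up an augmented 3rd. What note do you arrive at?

F##

A diminished seventh up from E# is D (letter D, 9 semitones up).
An augmented third up from D is F## (letter F, 5 semitones up).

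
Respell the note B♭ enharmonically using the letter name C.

Bb is pitch class 10. The letter C alone is pitch class 0.
To reach pitch class 10 from C requires an offset of -2 semitones, i.e. double flat: Cbb.

Cbb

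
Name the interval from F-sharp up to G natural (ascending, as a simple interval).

minor second

Counting letters F–G gives a second.
F#→G = 1 semitone, 1 narrower than the major second (2), so minor.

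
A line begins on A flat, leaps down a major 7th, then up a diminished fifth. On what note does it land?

A major seventh down from Ab is Bbb (letter B, 11 semitones down).
A diminished fifth up from Bbb is Fbb (letter F, 6 semitones up).

Fbb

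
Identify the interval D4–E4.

major second

Counting letters D–E gives a second.
D→E = 2 semitones, exactly the major second.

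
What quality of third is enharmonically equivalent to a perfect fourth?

augmented

A perfect fourth spans 5 semitones.
A third spanning 5 semitones is augmented (the major third is 4).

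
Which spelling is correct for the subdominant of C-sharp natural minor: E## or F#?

Each scale degree takes a distinct letter name. Degree 4 of a scale on C must use the letter F.
F# and E## are enharmonically the same pitch, but only F# uses the letter F, so it is the correct spelling here.

F#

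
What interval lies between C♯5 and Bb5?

The letter names run C→B, a span of 6 letter steps, so the interval is some kind of seventh.
C# to Bb is 9 semitones. A major seventh is 11, so 9 makes it diminished.

diminished seventh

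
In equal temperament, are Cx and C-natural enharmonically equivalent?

Two spellings are enharmonically equivalent only if they share a pitch class.
Here C## → 2, C → 0; 0 ≠ 2, so they are not.

No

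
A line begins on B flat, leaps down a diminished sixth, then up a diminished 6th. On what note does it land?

Bb

A diminished sixth down from Bb is D# (letter D, 7 semitones down).
A diminished sixth up from D# is Bb (letter B, 7 semitones up).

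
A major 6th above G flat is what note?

A sixth above G lands on the letter E.
A major sixth spans 9 semitones, so Gb moves to pitch class 3. On the letter E that is Eb.

Eb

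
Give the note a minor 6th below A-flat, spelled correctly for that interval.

C

A down a major sixth is C, so the target letter is C.
From Ab, a minor sixth is 8 semitones down: C.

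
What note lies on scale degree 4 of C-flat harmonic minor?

The Cb harmonic minor scale runs Cb Db Ebb Fb Gb Abb Bb.
Degree 4 is Fb.

Fb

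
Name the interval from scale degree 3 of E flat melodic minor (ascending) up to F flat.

minor seventh

Scale degree 3 of Eb melodic minor (ascending) is Gb.
Gb up to Fb: letters G→F make it a seventh; 10 semitones makes it minor.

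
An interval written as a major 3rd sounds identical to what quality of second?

doubly augmented

A major third spans 4 semitones.
A second spanning 4 semitones is doubly augmented (the major second is 2).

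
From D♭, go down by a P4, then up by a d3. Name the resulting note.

A perfect fourth down from Db is Ab (letter A, 5 semitones down).
A diminished third up from Ab is Cbb (letter C, 2 semitones up).

Cbb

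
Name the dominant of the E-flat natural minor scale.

Bb

Degree 5 takes the letter 4 steps above E, which is B.
In natural minor, degree 5 sits 7 semitones above the tonic. Eb + 7 semitones is pitch class 10, spelled on B as Bb.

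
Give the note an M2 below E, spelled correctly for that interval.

E down a major second is D, so the target letter is D.
From E, a major second is 2 semitones down: D.

D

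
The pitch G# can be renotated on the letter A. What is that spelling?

G# is pitch class 8. The letter A alone is pitch class 9.
To reach pitch class 8 from A requires an offset of -1 semitone, i.e. flat: Ab.

Ab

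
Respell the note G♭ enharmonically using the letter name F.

Plain F sits 1 semitone below Gb, so on the letter F the same pitch needs a sharp: F#.

F#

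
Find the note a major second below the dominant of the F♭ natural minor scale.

Bbb

The dominant of Fb natural minor is Cb.
A major second (2 semitones) below Cb lands on the letter B, giving Bbb.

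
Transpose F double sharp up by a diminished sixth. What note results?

A sixth above F lands on the letter D.
A diminished sixth spans 7 semitones, so F## moves to pitch class 2. On the letter D that is D.

D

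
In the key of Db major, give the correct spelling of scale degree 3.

F

The Db major scale runs Db Eb F Gb Ab Bb C.
Degree 3 is F.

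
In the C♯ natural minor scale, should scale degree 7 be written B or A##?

Each scale degree takes a distinct letter name. Degree 7 of a scale on C must use the letter B.
B and A## are enharmonically the same pitch, but only B uses the letter B, so it is the correct spelling here.

B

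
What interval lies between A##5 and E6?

doubly diminished fifth

Counting letters A–B–C–D–E gives a fifth.
A##→E = 5 semitones, 2 narrower than the perfect fifth (7), so doubly diminished.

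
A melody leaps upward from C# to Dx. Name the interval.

Counting letters C–D gives a second.
C#→D## = 3 semitones, 1 wider than the major second (2), so augmented.

augmented second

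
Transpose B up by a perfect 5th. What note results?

B up a perfect fifth is F#, so the target letter is F.
From B, a perfect fifth is 7 semitones up: F#.

F#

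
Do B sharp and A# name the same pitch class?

No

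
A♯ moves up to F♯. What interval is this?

minor sixth

Counting letters A–B–C–D–E–F gives a sixth.
A#→F# = 8 semitones, 1 narrower than the major sixth (9), so minor.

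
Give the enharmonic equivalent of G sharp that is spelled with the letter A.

Ab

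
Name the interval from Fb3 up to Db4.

Counting letters F–G–A–B–C–D gives a sixth.
Fb→Db = 9 semitones, exactly the major sixth.

major sixth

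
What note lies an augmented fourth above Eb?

A fourth above E lands on the letter A.
An augmented fourth spans 6 semitones, so Eb moves to pitch class 9. On the letter A that is A.

A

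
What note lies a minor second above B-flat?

B up a major second is C#, so the target letter is C.
From Bb, a minor second is 1 semitone up: Cb.

Cb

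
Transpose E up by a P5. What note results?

B

A fifth above E lands on the letter B.
A perfect fifth spans 7 semitones, so E moves to pitch class 11. On the letter B that is B.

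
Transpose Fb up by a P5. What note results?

F up a perfect fifth is C, so the target letter is C.
From Fb, a perfect fifth is 7 semitones up: Cb.

Cb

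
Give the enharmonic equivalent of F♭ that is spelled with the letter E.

E

Fb is pitch class 4. The letter E alone is pitch class 4.
Pitch class 4 on E needs no accidental: E.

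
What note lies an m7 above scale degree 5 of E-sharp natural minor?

Scale degree 5 of E# natural minor is B#.
A minor seventh (10 semitones) above B# lands on the letter A, giving A#.

A#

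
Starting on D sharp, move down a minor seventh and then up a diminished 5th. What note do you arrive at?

A minor seventh down from D# is E# (letter E, 10 semitones down).
A diminished fifth up from E# is B (letter B, 6 semitones up).

B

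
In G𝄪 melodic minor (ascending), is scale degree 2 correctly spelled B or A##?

Each scale degree takes a distinct letter name. Degree 2 of a scale on G must use the letter A.
A## and B are enharmonically the same pitch, but only A## uses the letter A, so it is the correct spelling here.

A##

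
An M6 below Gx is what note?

B#

A sixth below G lands on the letter B.
A major sixth spans 9 semitones, so G## moves to pitch class 0. On the letter B that is B#.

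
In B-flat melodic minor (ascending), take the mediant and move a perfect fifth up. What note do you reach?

The mediant of Bb melodic minor (ascending) is Db.
A perfect fifth (7 semitones) above Db lands on the letter A, giving Ab.

Ab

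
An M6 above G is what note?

E

G up a major sixth is E, so the target letter is E.
From G, a major sixth is 9 semitones up: E.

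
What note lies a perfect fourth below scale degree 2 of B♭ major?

Scale degree 2 of Bb major is C.
A perfect fourth (5 semitones) below C lands on the letter G, giving G.

G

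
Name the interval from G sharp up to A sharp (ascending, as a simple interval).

major second

The letter names run G→A, a span of 1 letter step, so the interval is some kind of second.
G# to A# is 2 semitones. A major second is 2, so 2 makes it major.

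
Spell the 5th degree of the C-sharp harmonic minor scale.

The C# harmonic minor scale runs C# D# E F# G# A B#.
Degree 5 is G#.

G#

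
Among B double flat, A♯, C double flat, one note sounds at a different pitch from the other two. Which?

Bbb

In 12-tone equal temperament, enharmonic equivalents share a pitch class. Bbb is pitch class 9; A# is pitch class 10; Cbb is pitch class 10.
A# and Cbb share pitch class 10, while Bbb is pitch class 9.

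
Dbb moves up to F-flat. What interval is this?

major third

The letter names run D→F, a span of 2 letter steps, so the interval is some kind of third.
Dbb to Fb is 4 semitones. A major third is 4, so 4 makes it major.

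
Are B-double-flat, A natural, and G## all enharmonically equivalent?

Bbb is pitch class 9; A is pitch class 9; G## is pitch class 9.
All spellings map to pitch class 9, so they are enharmonically equivalent.

Yes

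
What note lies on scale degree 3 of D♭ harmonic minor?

Degree 3 takes the letter 2 steps above D, which is F.
In harmonic minor, degree 3 sits 3 semitones above the tonic. Db + 3 semitones is pitch class 4, spelled on F as Fb.

Fb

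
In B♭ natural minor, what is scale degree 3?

Db

The Bb natural minor scale runs Bb C Db Eb F Gb Ab.
Degree 3 is Db.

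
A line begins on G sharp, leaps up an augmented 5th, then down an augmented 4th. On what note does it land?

An augmented fifth up from G# is D## (letter D, 8 semitones up).
An augmented fourth down from D## is A# (letter A, 6 semitones down).

A#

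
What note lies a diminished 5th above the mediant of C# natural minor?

The mediant of C# natural minor is E.
A diminished fifth (6 semitones) above E lands on the letter B, giving Bb.

Bb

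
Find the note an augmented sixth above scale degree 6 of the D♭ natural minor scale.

G

Scale degree 6 of Db natural minor is Bbb.
An augmented sixth (10 semitones) above Bbb lands on the letter G, giving G.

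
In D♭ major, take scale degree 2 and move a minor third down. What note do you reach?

C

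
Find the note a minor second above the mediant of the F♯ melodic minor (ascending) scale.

Bb

The mediant of F# melodic minor (ascending) is A.
A minor second (1 semitone) above A lands on the letter B, giving Bb.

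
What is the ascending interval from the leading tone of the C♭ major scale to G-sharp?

The leading tone of Cb major is Bb.
Bb up to G#: letters B→G make it a sixth; 10 semitones makes it augmented.

augmented sixth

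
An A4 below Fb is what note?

F down a perfect fourth is C, so the target letter is C.
From Fb, an augmented fourth is 6 semitones down: Cbb.

Cbb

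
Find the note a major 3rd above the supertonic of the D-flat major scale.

G

The supertonic of Db major is Eb.
A major third (4 semitones) above Eb lands on the letter G, giving G.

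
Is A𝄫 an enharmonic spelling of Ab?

No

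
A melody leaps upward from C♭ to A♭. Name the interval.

major sixth

The letter names run C→A, a span of 5 letter steps, so the interval is some kind of sixth.
Cb to Ab is 9 semitones. A major sixth is 9, so 9 makes it major.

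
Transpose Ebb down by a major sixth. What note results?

A sixth below E lands on the letter G.
A major sixth spans 9 semitones, so Ebb moves to pitch class 5. On the letter G that is Gbb.

Gbb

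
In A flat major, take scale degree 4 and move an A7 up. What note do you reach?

C#

Scale degree 4 of Ab major is Db.
An augmented seventh (12 semitones) above Db lands on the letter C, giving C#.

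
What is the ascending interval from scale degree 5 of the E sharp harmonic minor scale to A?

Scale degree 5 of E# harmonic minor is B#.
B# up to A: letters B→A make it a seventh; 9 semitones makes it diminished.

diminished seventh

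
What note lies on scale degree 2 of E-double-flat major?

Degree 2 takes the letter 1 step above E, which is F.
In major, degree 2 sits 2 semitones above the tonic. Ebb + 2 semitones is pitch class 4, spelled on F as Fb.

Fb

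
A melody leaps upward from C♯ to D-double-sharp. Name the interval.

augmented second

Counting letters C–D gives a second.
C#→D## = 3 semitones, 1 wider than the major second (2), so augmented.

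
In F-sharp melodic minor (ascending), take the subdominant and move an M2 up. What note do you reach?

C#

The subdominant of F# melodic minor (ascending) is B.
A major second (2 semitones) above B lands on the letter C, giving C#.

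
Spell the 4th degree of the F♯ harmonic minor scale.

The F# harmonic minor scale runs F# G# A B C# D E#.
Degree 4 is B.

B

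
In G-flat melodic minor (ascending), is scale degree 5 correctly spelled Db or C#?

Db

Each scale degree takes a distinct letter name. Degree 5 of a scale on G must use the letter D.
Db and C# are enharmonically the same pitch, but only Db uses the letter D, so it is the correct spelling here.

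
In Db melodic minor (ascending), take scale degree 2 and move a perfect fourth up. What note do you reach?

Ab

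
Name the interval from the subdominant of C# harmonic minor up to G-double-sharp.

augmented second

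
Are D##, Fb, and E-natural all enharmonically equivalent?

Yes

D## is pitch class 4; Fb is pitch class 4; E is pitch class 4.
All spellings map to pitch class 4, so they are enharmonically equivalent.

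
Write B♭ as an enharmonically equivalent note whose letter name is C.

Bb is pitch class 10. The letter C alone is pitch class 0.
To reach pitch class 10 from C requires an offset of -2 semitones, i.e. double flat: Cbb.

Cbb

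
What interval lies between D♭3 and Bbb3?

minor sixth

The letter names run D→B, a span of 5 letter steps, so the interval is some kind of sixth.
Db to Bbb is 8 semitones. A major sixth is 9, so 8 makes it minor.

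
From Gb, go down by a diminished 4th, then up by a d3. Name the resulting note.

Fb

A diminished fourth down from Gb is D (letter D, 4 semitones down).
A diminished third up from D is Fb (letter F, 2 semitones up).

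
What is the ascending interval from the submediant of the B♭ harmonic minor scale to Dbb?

The submediant of Bb harmonic minor is Gb.
Gb up to Dbb: letters G→D make it a fifth; 6 semitones makes it diminished.

diminished fifth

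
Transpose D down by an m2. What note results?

A second below D lands on the letter C.
A minor second spans 1 semitone, so D moves to pitch class 1. On the letter C that is C#.

C#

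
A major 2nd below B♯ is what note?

A#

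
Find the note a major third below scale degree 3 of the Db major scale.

Db

Scale degree 3 of Db major is F.
A major third (4 semitones) below F lands on the letter D, giving Db.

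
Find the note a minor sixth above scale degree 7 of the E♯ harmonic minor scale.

B#

Scale degree 7 of E# harmonic minor is D##.
A minor sixth (8 semitones) above D## lands on the letter B, giving B#.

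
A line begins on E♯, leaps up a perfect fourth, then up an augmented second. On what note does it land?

A perfect fourth up from E# is A# (letter A, 5 semitones up).
An augmented second up from A# is B## (letter B, 3 semitones up).

B##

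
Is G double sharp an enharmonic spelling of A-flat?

G## is pitch class 9; Ab is pitch class 8.
The pitch classes differ (9 vs. 8), so they are not enharmonic equivalents.

No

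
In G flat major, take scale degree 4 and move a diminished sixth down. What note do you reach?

E

Scale degree 4 of Gb major is Cb.
A diminished sixth (7 semitones) below Cb lands on the letter E, giving E.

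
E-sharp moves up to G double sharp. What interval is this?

major third

Counting letters E–F–G gives a third.
E#→G## = 4 semitones, exactly the major third.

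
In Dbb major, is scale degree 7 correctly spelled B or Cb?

Each scale degree takes a distinct letter name. Degree 7 of a scale on D must use the letter C.
Cb and B are enharmonically the same pitch, but only Cb uses the letter C, so it is the correct spelling here.

Cb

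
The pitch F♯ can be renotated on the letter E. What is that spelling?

E##

F# is pitch class 6. The letter E alone is pitch class 4.
To reach pitch class 6 from E requires an offset of +2 semitones, i.e. double sharp: E##.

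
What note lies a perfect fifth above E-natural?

B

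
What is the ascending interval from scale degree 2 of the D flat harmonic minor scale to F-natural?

Scale degree 2 of Db harmonic minor is Eb.
Eb up to F: letters E→F make it a second; 2 semitones makes it major.

major second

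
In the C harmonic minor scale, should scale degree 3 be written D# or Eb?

Each scale degree takes a distinct letter name. Degree 3 of a scale on C must use the letter E.
Eb and D# are enharmonically the same pitch, but only Eb uses the letter E, so it is the correct spelling here.

Eb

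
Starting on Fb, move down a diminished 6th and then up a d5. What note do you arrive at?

Eb

A diminished sixth down from Fb is A (letter A, 7 semitones down).
A diminished fifth up from A is Eb (letter E, 6 semitones up).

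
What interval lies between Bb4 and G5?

Counting letters B–C–D–E–F–G gives a sixth.
Bb→G = 9 semitones, exactly the major sixth.

major sixth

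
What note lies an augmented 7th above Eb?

E up a major seventh is D#, so the target letter is D.
From Eb, an augmented seventh is 12 semitones up: D#.

D#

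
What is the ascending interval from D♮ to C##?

augmented seventh

The letter names run D→C, a span of 6 letter steps, so the interval is some kind of seventh.
D to C## is 12 semitones. A major seventh is 11, so 12 makes it augmented.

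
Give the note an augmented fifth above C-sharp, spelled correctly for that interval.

C up a perfect fifth is G, so the target letter is G.
From C#, an augmented fifth is 8 semitones up: G##.

G##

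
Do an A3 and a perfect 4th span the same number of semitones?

Yes

An augmented third spans 5 semitones; a perfect fourth spans 5.
They are enharmonically equivalent.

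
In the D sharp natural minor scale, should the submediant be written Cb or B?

B

Each scale degree takes a distinct letter name. Degree 6 of a scale on D must use the letter B.
B and Cb are enharmonically the same pitch, but only B uses the letter B, so it is the correct spelling here.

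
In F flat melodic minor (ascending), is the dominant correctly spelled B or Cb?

Each scale degree takes a distinct letter name. Degree 5 of a scale on F must use the letter C.
Cb and B are enharmonically the same pitch, but only Cb uses the letter C, so it is the correct spelling here.

Cb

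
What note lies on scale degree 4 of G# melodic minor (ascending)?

C#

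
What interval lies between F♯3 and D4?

The letter names run F→D, a span of 5 letter steps, so the interval is some kind of sixth.
F# to D is 8 semitones. A major sixth is 9, so 8 makes it minor.

minor sixth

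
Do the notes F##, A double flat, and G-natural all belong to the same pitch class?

Yes

F## = pitch class 7 and Abb = pitch class 7 and G = pitch class 7 — the same pitch class, so they are enharmonic equivalents.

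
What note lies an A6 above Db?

D up a major sixth is B, so the target letter is B.
From Db, an augmented sixth is 10 semitones up: B.

B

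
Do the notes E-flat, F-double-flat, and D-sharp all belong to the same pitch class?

Yes

Eb is pitch class 3; Fbb is pitch class 3; D# is pitch class 3.
All spellings map to pitch class 3, so they are enharmonically equivalent.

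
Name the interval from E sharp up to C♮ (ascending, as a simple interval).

Counting letters E–F–G–A–B–C gives a sixth.
E#→C = 7 semitones, 2 narrower than the major sixth (9), so diminished.

diminished sixth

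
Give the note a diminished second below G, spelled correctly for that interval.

F##

A second below G lands on the letter F.
A diminished second spans 0 semitones, so G moves to pitch class 7. On the letter F that is F##.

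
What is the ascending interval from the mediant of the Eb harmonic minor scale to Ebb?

The mediant of Eb harmonic minor is Gb.
Gb up to Ebb: letters G→E make it a sixth; 8 semitones makes it minor.

minor sixth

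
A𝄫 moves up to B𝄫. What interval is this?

Counting letters A–B gives a second.
Abb→Bbb = 2 semitones, exactly the major second.

major second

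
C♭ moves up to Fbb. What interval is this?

diminished fourth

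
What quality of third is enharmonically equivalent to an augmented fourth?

doubly augmented

An augmented fourth spans 6 semitones.
A third spanning 6 semitones is doubly augmented (the major third is 4).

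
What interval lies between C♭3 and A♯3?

doubly augmented sixth

The letter names run C→A, a span of 5 letter steps, so the interval is some kind of sixth.
Cb to A# is 11 semitones. A major sixth is 9, so 11 makes it doubly augmented.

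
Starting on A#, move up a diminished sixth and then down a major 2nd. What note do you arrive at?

Eb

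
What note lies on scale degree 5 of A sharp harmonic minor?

The A# harmonic minor scale runs A# B# C# D# E# F# G##.
Degree 5 is E#.

E#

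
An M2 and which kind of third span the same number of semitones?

A major second spans 2 semitones.
A third spanning 2 semitones is diminished (the major third is 4).

diminished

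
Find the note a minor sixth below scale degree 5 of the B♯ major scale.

Scale degree 5 of B# major is F##.
A minor sixth (8 semitones) below F## lands on the letter A, giving A##.

A##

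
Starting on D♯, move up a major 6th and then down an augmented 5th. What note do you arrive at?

E

A major sixth up from D# is B# (letter B, 9 semitones up).
An augmented fifth down from B# is E (letter E, 8 semitones down).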